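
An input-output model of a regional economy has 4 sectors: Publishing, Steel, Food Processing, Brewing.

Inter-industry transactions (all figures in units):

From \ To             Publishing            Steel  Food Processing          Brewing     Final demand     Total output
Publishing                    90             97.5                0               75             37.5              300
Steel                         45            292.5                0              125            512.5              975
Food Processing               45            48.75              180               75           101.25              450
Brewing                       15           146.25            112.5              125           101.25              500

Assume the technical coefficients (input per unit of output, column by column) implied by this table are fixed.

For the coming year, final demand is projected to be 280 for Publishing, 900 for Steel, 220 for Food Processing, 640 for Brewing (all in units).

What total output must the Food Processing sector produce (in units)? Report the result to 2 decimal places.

Technical coefficients a_ij = z_ij / X_j:
  a_PP = 90/300 = 0.30, a_SP = 45/300 = 0.15, a_FP = 45/300 = 0.15, a_BP = 15/300 = 0.05
  a_PS = 97.5/975 = 0.10, a_SS = 292.5/975 = 0.30, a_FS = 48.75/975 = 0.05, a_BS = 146.25/975 = 0.15
  a_PF = 0/450 = 0.00, a_SF = 0/450 = 0.00, a_FF = 180/450 = 0.40, a_BF = 112.5/450 = 0.25
  a_PB = 75/500 = 0.15, a_SB = 125/500 = 0.25, a_FB = 75/500 = 0.15, a_BB = 125/500 = 0.25
I − A =
  [   0.70    -0.10     0.00    -0.15]
  [  -0.15     0.70     0.00    -0.25]
  [  -0.15    -0.05     0.60    -0.15]
  [  -0.05    -0.15    -0.25     0.75]
Compute the cofactors C_ij = (−1)^(i+j)·(3×3 minor ij) of I−A; the adjugate is their transpose:
adj(I−A) = Cᵀ =
  [ 0.263125   0.056625   0.032500   0.078000]
  [ 0.078750   0.278625   0.049375   0.118500]
  [ 0.088000   0.057000   0.320125   0.100625]
  [ 0.062625   0.078500   0.118750   0.285000]
det(I−A) = Σ_j (I−A)_1j·C_1j = (0.70)(0.263125) + (-0.10)(0.078750) + (0.00)(0.088000) + (-0.15)(0.062625) = 0.16691875
(I − A)⁻¹ = adj(I−A) / det(I−A) ≈
  [   1.5764     0.3392     0.1947     0.4673]
  [   0.4718     1.6692     0.2958     0.7099]
  [   0.5272     0.3415     1.9178     0.6028]
  [   0.3752     0.4703     0.7114     1.7074]
x = (I − A)⁻¹ d = adj(I−A)·d / det(I−A), with det(I−A) = 0.16691875:
  x_P = (0.263125·280 + 0.056625·900 + 0.032500·220 + 0.078000·640) / 0.16691875 = 181.7075 / 0.16691875 ≈ 1088.60
  x_S = (0.078750·280 + 0.278625·900 + 0.049375·220 + 0.118500·640) / 0.16691875 = 359.515 / 0.16691875 ≈ 2153.83
  x_F = (0.088000·280 + 0.057000·900 + 0.320125·220 + 0.100625·640) / 0.16691875 = 210.7675 / 0.16691875 ≈ 1262.70
  x_B = (0.062625·280 + 0.078500·900 + 0.118750·220 + 0.285000·640) / 0.16691875 = 296.71 / 0.16691875 ≈ 1777.57

x_F = 1262.70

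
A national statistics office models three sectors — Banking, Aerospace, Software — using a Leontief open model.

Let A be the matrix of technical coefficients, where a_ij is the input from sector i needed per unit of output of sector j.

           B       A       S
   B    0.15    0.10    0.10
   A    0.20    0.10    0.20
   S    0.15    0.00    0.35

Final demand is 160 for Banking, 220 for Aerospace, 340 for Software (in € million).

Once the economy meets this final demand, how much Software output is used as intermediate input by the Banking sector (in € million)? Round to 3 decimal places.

I − A =
  [   0.85    -0.10    -0.10]
  [  -0.20     0.90    -0.20]
  [  -0.15     0.00     0.65]
Cofactors of I−A, C_ij = (−1)^(i+j)·(minor ij) (rows/columns in the sector order above):
  C_11 = (0.90)(0.65) − (-0.20)(0.00) = 0.5850
  C_12 = −[(-0.20)(0.65) − (-0.20)(-0.15)] = 0.1600
  C_13 = (-0.20)(0.00) − (0.90)(-0.15) = 0.1350
  C_21 = −[(-0.10)(0.65) − (-0.10)(0.00)] = 0.0650
  C_22 = (0.85)(0.65) − (-0.10)(-0.15) = 0.5375
  C_23 = −[(0.85)(0.00) − (-0.10)(-0.15)] = 0.0150
  C_31 = (-0.10)(-0.20) − (-0.10)(0.90) = 0.1100
  C_32 = −[(0.85)(-0.20) − (-0.10)(-0.20)] = 0.1900
  C_33 = (0.85)(0.90) − (-0.10)(-0.20) = 0.7450
det(I−A) = Σ_j (I−A)_1j·C_1j = (0.85)(0.5850) + (-0.10)(0.1600) + (-0.10)(0.1350) = 0.46775
adj(I−A) = Cᵀ =
  [ 0.5850   0.0650   0.1100]
  [ 0.1600   0.5375   0.1900]
  [ 0.1350   0.0150   0.7450]
(I − A)⁻¹ = adj(I−A) / det(I−A) ≈
  [   1.2507     0.1390     0.2352]
  [   0.3421     1.1491     0.4062]
  [   0.2886     0.0321     1.5927]
First solve x = (I − A)⁻¹ d = adj(I−A)·d / det(I−A); in particular x_B = (0.5850·160 + 0.0650·220 + 0.1100·340) / 0.46775 = 145.30 / 0.46775 ≈ 310.63602.
Intermediate flow from S to B: z_SB = a_SB · x_B = 0.15 × 145.30 / 0.46775 = 21.795 / 0.46775 ≈ 46.595.

z_SB = 46.595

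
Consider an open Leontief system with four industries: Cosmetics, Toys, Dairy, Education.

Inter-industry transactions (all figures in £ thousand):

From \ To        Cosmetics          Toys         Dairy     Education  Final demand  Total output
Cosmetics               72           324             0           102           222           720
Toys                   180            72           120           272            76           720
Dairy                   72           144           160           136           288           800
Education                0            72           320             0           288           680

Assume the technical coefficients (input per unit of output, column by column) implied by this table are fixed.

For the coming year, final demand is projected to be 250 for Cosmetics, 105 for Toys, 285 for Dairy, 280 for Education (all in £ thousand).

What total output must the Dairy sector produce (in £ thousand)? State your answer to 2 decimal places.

x_3 = 818.14

Technical coefficients a_ij = z_ij / X_j:
  a_11 = 72/720 = 0.10, a_21 = 180/720 = 0.25, a_31 = 72/720 = 0.10, a_41 = 0/720 = 0.00
  a_12 = 324/720 = 0.45, a_22 = 72/720 = 0.10, a_32 = 144/720 = 0.20, a_42 = 72/720 = 0.10
  a_13 = 0/800 = 0.00, a_23 = 120/800 = 0.15, a_33 = 160/800 = 0.20, a_43 = 320/800 = 0.40
  a_14 = 102/680 = 0.15, a_24 = 272/680 = 0.40, a_34 = 136/680 = 0.20, a_44 = 0/680 = 0.00
I − A =
  [   0.90    -0.45     0.00    -0.15]
  [  -0.25     0.90    -0.15    -0.40]
  [  -0.10    -0.20     0.80    -0.20]
  [   0.00    -0.10    -0.40     1.00]
Compute the cofactors C_ij = (−1)^(i+j)·(3×3 minor ij) of I−A; the adjugate is their transpose:
adj(I−A) = Cᵀ =
  [ 0.55100   0.34800   0.19575   0.26100]
  [ 0.21100   0.64200   0.29400   0.34725]
  [ 0.14100   0.24450   0.65775   0.25050]
  [ 0.07750   0.16200   0.29250   0.52425]
det(I−A) = Σ_j (I−A)_1j·C_1j = (0.90)(0.55100) + (-0.45)(0.21100) + (0.00)(0.14100) + (-0.15)(0.07750) = 0.389325
(I − A)⁻¹ = adj(I−A) / det(I−A) ≈
  [   1.4153     0.8939     0.5028     0.6704]
  [   0.5420     1.6490     0.7552     0.8919]
  [   0.3622     0.6280     1.6895     0.6434]
  [   0.1991     0.4161     0.7513     1.3466]
x = (I − A)⁻¹ d = adj(I−A)·d / det(I−A), with det(I−A) = 0.389325:
  x_1 = (0.55100·250 + 0.34800·105 + 0.19575·285 + 0.26100·280) / 0.389325 = 303.15875 / 0.389325 ≈ 778.68
  x_2 = (0.21100·250 + 0.64200·105 + 0.29400·285 + 0.34725·280) / 0.389325 = 301.18 / 0.389325 ≈ 773.60
  x_3 = (0.14100·250 + 0.24450·105 + 0.65775·285 + 0.25050·280) / 0.389325 = 318.52125 / 0.389325 ≈ 818.14
  x_4 = (0.07750·250 + 0.16200·105 + 0.29250·285 + 0.52425·280) / 0.389325 = 266.5375 / 0.389325 ≈ 684.61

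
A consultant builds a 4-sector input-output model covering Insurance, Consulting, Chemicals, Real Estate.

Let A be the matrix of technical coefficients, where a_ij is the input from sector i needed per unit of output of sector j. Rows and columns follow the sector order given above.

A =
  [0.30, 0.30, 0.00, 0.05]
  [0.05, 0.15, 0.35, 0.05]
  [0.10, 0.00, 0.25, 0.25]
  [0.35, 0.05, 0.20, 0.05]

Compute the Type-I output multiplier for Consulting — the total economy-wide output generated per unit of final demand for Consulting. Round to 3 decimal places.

I − A =
  [   0.70    -0.30     0.00    -0.05]
  [  -0.05     0.85    -0.35    -0.05]
  [  -0.10     0.00     0.75    -0.25]
  [  -0.35    -0.05    -0.20     0.95]
Compute the cofactors C_ij = (−1)^(i+j)·(3×3 minor ij) of I−A; the adjugate is their transpose:
adj(I−A) = Cᵀ =
  [ 0.556875   0.200625   0.112125   0.069375]
  [ 0.111125   0.449625   0.234125   0.091125]
  [ 0.155500   0.063750   0.529000   0.150750]
  [ 0.243750   0.111000   0.165000   0.424500]
det(I−A) = Σ_j (I−A)_1j·C_1j = (0.70)(0.556875) + (-0.30)(0.111125) + (0.00)(0.155500) + (-0.05)(0.243750) = 0.3442875
(I − A)⁻¹ = adj(I−A) / det(I−A) ≈
  [   1.6175     0.5827     0.3257     0.2015]
  [   0.3228     1.3060     0.6800     0.2647]
  [   0.4517     0.1852     1.5365     0.4379]
  [   0.7080     0.3224     0.4793     1.2330]
The output multiplier for sector j is the column-j sum of the Leontief inverse (I − A)⁻¹ = adj(I−A) / det(I−A).
Column 2 of adj(I−A): (0.200625, 0.449625, 0.063750, 0.111000); det(I−A) = 0.3442875.
m_2 = (0.200625 + 0.449625 + 0.063750 + 0.111000) / 0.3442875 = 0.825 / 0.3442875 ≈ 2.396.

m_2 = 2.396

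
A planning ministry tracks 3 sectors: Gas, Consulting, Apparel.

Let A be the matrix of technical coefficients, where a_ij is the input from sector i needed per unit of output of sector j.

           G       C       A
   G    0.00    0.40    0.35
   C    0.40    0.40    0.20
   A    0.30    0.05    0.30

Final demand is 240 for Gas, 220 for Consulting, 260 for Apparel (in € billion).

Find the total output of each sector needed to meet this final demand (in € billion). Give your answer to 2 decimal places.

I − A =
  [   1.00    -0.40    -0.35]
  [  -0.40     0.60    -0.20]
  [  -0.30    -0.05     0.70]
Cofactors of I−A, C_ij = (−1)^(i+j)·(minor ij) (rows/columns in the sector order above):
  C_11 = (0.60)(0.70) − (-0.20)(-0.05) = 0.4100
  C_12 = −[(-0.40)(0.70) − (-0.20)(-0.30)] = 0.3400
  C_13 = (-0.40)(-0.05) − (0.60)(-0.30) = 0.2000
  C_21 = −[(-0.40)(0.70) − (-0.35)(-0.05)] = 0.2975
  C_22 = (1.00)(0.70) − (-0.35)(-0.30) = 0.5950
  C_23 = −[(1.00)(-0.05) − (-0.40)(-0.30)] = 0.1700
  C_31 = (-0.40)(-0.20) − (-0.35)(0.60) = 0.2900
  C_32 = −[(1.00)(-0.20) − (-0.35)(-0.40)] = 0.3400
  C_33 = (1.00)(0.60) − (-0.40)(-0.40) = 0.4400
det(I−A) = Σ_j (I−A)_1j·C_1j = (1.00)(0.4100) + (-0.40)(0.3400) + (-0.35)(0.2000) = 0.2040
adj(I−A) = Cᵀ =
  [ 0.4100   0.2975   0.2900]
  [ 0.3400   0.5950   0.3400]
  [ 0.2000   0.1700   0.4400]
(I − A)⁻¹ = adj(I−A) / det(I−A) ≈
  [   2.0098     1.4583     1.4216]
  [   1.6667     2.9167     1.6667]
  [   0.9804     0.8333     2.1569]
x = (I − A)⁻¹ d = adj(I−A)·d / det(I−A), with det(I−A) = 0.2040:
  x_G = (0.4100·240 + 0.2975·220 + 0.2900·260) / 0.2040 = 239.25 / 0.2040 ≈ 1172.79
  x_C = (0.3400·240 + 0.5950·220 + 0.3400·260) / 0.2040 = 300.90 / 0.2040 = 1475.00
  x_A = (0.2000·240 + 0.1700·220 + 0.4400·260) / 0.2040 = 199.80 / 0.2040 ≈ 979.41

x_G = 1172.79, x_C = 1475.00, x_A = 979.41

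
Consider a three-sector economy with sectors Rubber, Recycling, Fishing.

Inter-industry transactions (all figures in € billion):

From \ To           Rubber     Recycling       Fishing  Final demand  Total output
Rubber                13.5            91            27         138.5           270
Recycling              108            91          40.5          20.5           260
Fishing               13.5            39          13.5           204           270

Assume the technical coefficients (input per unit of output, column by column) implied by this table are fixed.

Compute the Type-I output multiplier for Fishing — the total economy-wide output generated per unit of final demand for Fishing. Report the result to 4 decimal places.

Technical coefficients a_ij = z_ij / X_j:
  a_11 = 13.5/270 = 0.05, a_21 = 108/270 = 0.40, a_31 = 13.5/270 = 0.05
  a_12 = 91/260 = 0.35, a_22 = 91/260 = 0.35, a_32 = 39/260 = 0.15
  a_13 = 27/270 = 0.10, a_23 = 40.5/270 = 0.15, a_33 = 13.5/270 = 0.05
I − A =
  [   0.95    -0.35    -0.10]
  [  -0.40     0.65    -0.15]
  [  -0.05    -0.15     0.95]
Cofactors of I−A, C_ij = (−1)^(i+j)·(minor ij) (rows/columns in the sector order above):
  C_11 = (0.65)(0.95) − (-0.15)(-0.15) = 0.5950
  C_12 = −[(-0.40)(0.95) − (-0.15)(-0.05)] = 0.3875
  C_13 = (-0.40)(-0.15) − (0.65)(-0.05) = 0.0925
  C_21 = −[(-0.35)(0.95) − (-0.10)(-0.15)] = 0.3475
  C_22 = (0.95)(0.95) − (-0.10)(-0.05) = 0.8975
  C_23 = −[(0.95)(-0.15) − (-0.35)(-0.05)] = 0.1600
  C_31 = (-0.35)(-0.15) − (-0.10)(0.65) = 0.1175
  C_32 = −[(0.95)(-0.15) − (-0.10)(-0.40)] = 0.1825
  C_33 = (0.95)(0.65) − (-0.35)(-0.40) = 0.4775
det(I−A) = Σ_j (I−A)_1j·C_1j = (0.95)(0.5950) + (-0.35)(0.3875) + (-0.10)(0.0925) = 0.420375
adj(I−A) = Cᵀ =
  [ 0.5950   0.3475   0.1175]
  [ 0.3875   0.8975   0.1825]
  [ 0.0925   0.1600   0.4775]
(I − A)⁻¹ = adj(I−A) / det(I−A) ≈
  [   1.41540     0.82664     0.27951]
  [   0.92180     2.13500     0.43414]
  [   0.22004     0.38061     1.13589]
The output multiplier for sector j is the column-j sum of the Leontief inverse (I − A)⁻¹ = adj(I−A) / det(I−A).
Column 3 of adj(I−A): (0.1175, 0.1825, 0.4775); det(I−A) = 0.420375.
m_3 = (0.1175 + 0.1825 + 0.4775) / 0.420375 = 0.7775 / 0.420375 ≈ 1.8495.

m_3 = 1.8495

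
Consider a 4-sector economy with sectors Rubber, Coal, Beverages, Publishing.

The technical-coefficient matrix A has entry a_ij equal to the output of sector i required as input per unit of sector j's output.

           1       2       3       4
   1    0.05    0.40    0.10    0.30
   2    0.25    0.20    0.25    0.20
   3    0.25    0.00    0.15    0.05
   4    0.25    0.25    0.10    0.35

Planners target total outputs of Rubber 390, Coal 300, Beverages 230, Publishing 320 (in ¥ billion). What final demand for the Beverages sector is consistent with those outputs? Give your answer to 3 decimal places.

I − A =
  [   0.95    -0.40    -0.10    -0.30]
  [  -0.25     0.80    -0.25    -0.20]
  [  -0.25     0.00     0.85    -0.05]
  [  -0.25    -0.25    -0.10     0.65]
d = (I − A) x:
  d_1 = (+0.95)·390 + (-0.40)·300 + (-0.10)·230 + (-0.30)·320 = 131.500
  d_2 = (-0.25)·390 + (+0.80)·300 + (-0.25)·230 + (-0.20)·320 = 21.000
  d_3 = (-0.25)·390 + (+0.00)·300 + (+0.85)·230 + (-0.05)·320 = 82.000
  d_4 = (-0.25)·390 + (-0.25)·300 + (-0.10)·230 + (+0.65)·320 = 12.500

d_3 = 82.000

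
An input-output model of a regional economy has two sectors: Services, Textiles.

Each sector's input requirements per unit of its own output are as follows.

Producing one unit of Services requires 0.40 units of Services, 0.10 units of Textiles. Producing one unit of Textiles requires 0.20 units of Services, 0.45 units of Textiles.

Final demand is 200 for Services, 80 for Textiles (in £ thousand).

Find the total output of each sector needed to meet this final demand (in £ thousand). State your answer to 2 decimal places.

I − A =
  [   0.60    -0.20]
  [  -0.10     0.55]
det(I−A) = (0.60)(0.55) − (-0.20)(-0.10) = 0.3100
adj(I−A) = [[0.55, 0.20], [0.10, 0.60]]
(I − A)⁻¹ = adj(I−A) / det(I−A) ≈
  [   1.7742     0.6452]
  [   0.3226     1.9355]
x = (I − A)⁻¹ d = adj(I−A)·d / det(I−A), with det(I−A) = 0.3100:
  x_S = (0.55·200 + 0.20·80) / 0.3100 = 126.00 / 0.3100 ≈ 406.45
  x_T = (0.10·200 + 0.60·80) / 0.3100 = 68.00 / 0.3100 ≈ 219.35

x_S = 406.45, x_T = 219.35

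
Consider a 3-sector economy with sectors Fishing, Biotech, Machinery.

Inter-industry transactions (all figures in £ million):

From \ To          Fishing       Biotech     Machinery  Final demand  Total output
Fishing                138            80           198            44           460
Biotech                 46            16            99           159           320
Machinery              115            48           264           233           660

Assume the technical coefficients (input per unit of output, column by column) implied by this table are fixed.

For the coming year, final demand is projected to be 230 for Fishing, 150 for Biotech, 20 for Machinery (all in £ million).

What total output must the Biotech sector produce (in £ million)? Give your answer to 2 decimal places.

Technical coefficients a_ij = z_ij / X_j:
  a_FF = 138/460 = 0.30, a_BF = 46/460 = 0.10, a_MF = 115/460 = 0.25
  a_FB = 80/320 = 0.25, a_BB = 16/320 = 0.05, a_MB = 48/320 = 0.15
  a_FM = 198/660 = 0.30, a_BM = 99/660 = 0.15, a_MM = 264/660 = 0.40
I − A =
  [   0.70    -0.25    -0.30]
  [  -0.10     0.95    -0.15]
  [  -0.25    -0.15     0.60]
Cofactors of I−A, C_ij = (−1)^(i+j)·(minor ij) (rows/columns in the sector order above):
  C_11 = (0.95)(0.60) − (-0.15)(-0.15) = 0.5475
  C_12 = −[(-0.10)(0.60) − (-0.15)(-0.25)] = 0.0975
  C_13 = (-0.10)(-0.15) − (0.95)(-0.25) = 0.2525
  C_21 = −[(-0.25)(0.60) − (-0.30)(-0.15)] = 0.1950
  C_22 = (0.70)(0.60) − (-0.30)(-0.25) = 0.3450
  C_23 = −[(0.70)(-0.15) − (-0.25)(-0.25)] = 0.1675
  C_31 = (-0.25)(-0.15) − (-0.30)(0.95) = 0.3225
  C_32 = −[(0.70)(-0.15) − (-0.30)(-0.10)] = 0.1350
  C_33 = (0.70)(0.95) − (-0.25)(-0.10) = 0.6400
det(I−A) = Σ_j (I−A)_1j·C_1j = (0.70)(0.5475) + (-0.25)(0.0975) + (-0.30)(0.2525) = 0.283125
adj(I−A) = Cᵀ =
  [ 0.5475   0.1950   0.3225]
  [ 0.0975   0.3450   0.1350]
  [ 0.2525   0.1675   0.6400]
(I − A)⁻¹ = adj(I−A) / det(I−A) ≈
  [   1.9338     0.6887     1.1391]
  [   0.3444     1.2185     0.4768]
  [   0.8918     0.5916     2.2605]
x = (I − A)⁻¹ d = adj(I−A)·d / det(I−A), with det(I−A) = 0.283125:
  x_F = (0.5475·230 + 0.1950·150 + 0.3225·20) / 0.283125 = 161.625 / 0.283125 ≈ 570.86
  x_B = (0.0975·230 + 0.3450·150 + 0.1350·20) / 0.283125 = 76.875 / 0.283125 ≈ 271.52
  x_M = (0.2525·230 + 0.1675·150 + 0.6400·20) / 0.283125 = 96.00 / 0.283125 ≈ 339.07

x_B = 271.52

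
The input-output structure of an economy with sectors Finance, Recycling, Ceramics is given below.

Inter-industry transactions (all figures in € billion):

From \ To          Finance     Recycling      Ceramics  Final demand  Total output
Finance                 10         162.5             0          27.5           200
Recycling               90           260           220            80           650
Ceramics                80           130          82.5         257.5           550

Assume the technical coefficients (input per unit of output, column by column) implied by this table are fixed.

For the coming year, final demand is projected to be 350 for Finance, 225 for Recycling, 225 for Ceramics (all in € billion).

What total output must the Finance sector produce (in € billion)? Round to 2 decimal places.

x_1 = 809.21

Technical coefficients a_ij = z_ij / X_j:
  a_11 = 10/200 = 0.05, a_21 = 90/200 = 0.45, a_31 = 80/200 = 0.40
  a_12 = 162.5/650 = 0.25, a_22 = 260/650 = 0.40, a_32 = 130/650 = 0.20
  a_13 = 0/550 = 0.00, a_23 = 220/550 = 0.40, a_33 = 82.5/550 = 0.15
I − A =
  [   0.95    -0.25     0.00]
  [  -0.45     0.60    -0.40]
  [  -0.40    -0.20     0.85]
Cofactors of I−A, C_ij = (−1)^(i+j)·(minor ij) (rows/columns in the sector order above):
  C_11 = (0.60)(0.85) − (-0.40)(-0.20) = 0.4300
  C_12 = −[(-0.45)(0.85) − (-0.40)(-0.40)] = 0.5425
  C_13 = (-0.45)(-0.20) − (0.60)(-0.40) = 0.3300
  C_21 = −[(-0.25)(0.85) − (0.00)(-0.20)] = 0.2125
  C_22 = (0.95)(0.85) − (0.00)(-0.40) = 0.8075
  C_23 = −[(0.95)(-0.20) − (-0.25)(-0.40)] = 0.2900
  C_31 = (-0.25)(-0.40) − (0.00)(0.60) = 0.1000
  C_32 = −[(0.95)(-0.40) − (0.00)(-0.45)] = 0.3800
  C_33 = (0.95)(0.60) − (-0.25)(-0.45) = 0.4575
det(I−A) = Σ_j (I−A)_1j·C_1j = (0.95)(0.4300) + (-0.25)(0.5425) + (0.00)(0.3300) = 0.272875
adj(I−A) = Cᵀ =
  [ 0.4300   0.2125   0.1000]
  [ 0.5425   0.8075   0.3800]
  [ 0.3300   0.2900   0.4575]
(I − A)⁻¹ = adj(I−A) / det(I−A) ≈
  [   1.5758     0.7787     0.3665]
  [   1.9881     2.9592     1.3926]
  [   1.2093     1.0628     1.6766]
x = (I − A)⁻¹ d = adj(I−A)·d / det(I−A), with det(I−A) = 0.272875:
  x_1 = (0.4300·350 + 0.2125·225 + 0.1000·225) / 0.272875 = 220.8125 / 0.272875 ≈ 809.21
  x_2 = (0.5425·350 + 0.8075·225 + 0.3800·225) / 0.272875 = 457.0625 / 0.272875 ≈ 1674.99
  x_3 = (0.3300·350 + 0.2900·225 + 0.4575·225) / 0.272875 = 283.6875 / 0.272875 ≈ 1039.62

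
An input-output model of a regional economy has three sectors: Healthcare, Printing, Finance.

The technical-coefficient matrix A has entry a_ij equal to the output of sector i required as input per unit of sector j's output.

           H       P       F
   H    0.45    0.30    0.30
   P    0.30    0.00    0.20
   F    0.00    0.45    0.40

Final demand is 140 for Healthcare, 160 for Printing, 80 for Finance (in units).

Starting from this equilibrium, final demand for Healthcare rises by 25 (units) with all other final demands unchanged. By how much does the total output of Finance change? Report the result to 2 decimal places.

Δx_F = 18.15

I − A =
  [   0.55    -0.30    -0.30]
  [  -0.30     1.00    -0.20]
  [   0.00    -0.45     0.60]
Cofactors of I−A, C_ij = (−1)^(i+j)·(minor ij) (rows/columns in the sector order above):
  C_11 = (1.00)(0.60) − (-0.20)(-0.45) = 0.5100
  C_12 = −[(-0.30)(0.60) − (-0.20)(0.00)] = 0.1800
  C_13 = (-0.30)(-0.45) − (1.00)(0.00) = 0.1350
  C_21 = −[(-0.30)(0.60) − (-0.30)(-0.45)] = 0.3150
  C_22 = (0.55)(0.60) − (-0.30)(0.00) = 0.3300
  C_23 = −[(0.55)(-0.45) − (-0.30)(0.00)] = 0.2475
  C_31 = (-0.30)(-0.20) − (-0.30)(1.00) = 0.3600
  C_32 = −[(0.55)(-0.20) − (-0.30)(-0.30)] = 0.2000
  C_33 = (0.55)(1.00) − (-0.30)(-0.30) = 0.4600
det(I−A) = Σ_j (I−A)_1j·C_1j = (0.55)(0.5100) + (-0.30)(0.1800) + (-0.30)(0.1350) = 0.1860
adj(I−A) = Cᵀ =
  [ 0.5100   0.3150   0.3600]
  [ 0.1800   0.3300   0.2000]
  [ 0.1350   0.2475   0.4600]
(I − A)⁻¹ = adj(I−A) / det(I−A) ≈
  [   2.7419     1.6935     1.9355]
  [   0.9677     1.7742     1.0753]
  [   0.7258     1.3306     2.4731]
Δx = (I − A)⁻¹ Δd with Δd having +25 in the Healthcare component and 0 elsewhere.
So Δx_F = L_FH · (+25), where L_FH = adj(I−A)_FH / det(I−A) = 0.1350 / 0.1860.
Δx_F = 0.1350 × (+25) / 0.1860 = 3.375 / 0.1860 ≈ 18.15.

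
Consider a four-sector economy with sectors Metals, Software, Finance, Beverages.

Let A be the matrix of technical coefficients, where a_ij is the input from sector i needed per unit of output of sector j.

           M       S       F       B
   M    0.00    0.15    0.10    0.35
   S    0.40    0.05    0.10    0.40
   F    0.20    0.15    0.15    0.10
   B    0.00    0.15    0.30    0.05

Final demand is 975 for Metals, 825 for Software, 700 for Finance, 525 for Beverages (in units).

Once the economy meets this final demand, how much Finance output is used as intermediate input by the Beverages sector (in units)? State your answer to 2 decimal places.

z_FB = 159.49

I − A =
  [   1.00    -0.15    -0.10    -0.35]
  [  -0.40     0.95    -0.10    -0.40]
  [  -0.20    -0.15     0.85    -0.10]
  [   0.00    -0.15    -0.30     0.95]
Compute the cofactors C_ij = (−1)^(i+j)·(3×3 minor ij) of I−A; the adjugate is their transpose:
adj(I−A) = Cᵀ =
  [ 0.653875   0.192750   0.221500   0.345375]
  [ 0.354000   0.737500   0.295000   0.472000]
  [ 0.231500   0.196500   0.764500   0.248500]
  [ 0.129000   0.178500   0.288000   0.713500]
det(I−A) = Σ_j (I−A)_1j·C_1j = (1.00)(0.653875) + (-0.15)(0.354000) + (-0.10)(0.231500) + (-0.35)(0.129000) = 0.532475
(I − A)⁻¹ = adj(I−A) / det(I−A) ≈
  [   1.2280     0.3620     0.4160     0.6486]
  [   0.6648     1.3850     0.5540     0.8864]
  [   0.4348     0.3690     1.4357     0.4667]
  [   0.2423     0.3352     0.5409     1.3400]
First solve x = (I − A)⁻¹ d = adj(I−A)·d / det(I−A); in particular x_B = (0.129000·975 + 0.178500·825 + 0.288000·700 + 0.713500·525) / 0.532475 = 849.225 / 0.532475 ≈ 1594.8636.
Intermediate flow from F to B: z_FB = a_FB · x_B = 0.10 × 849.225 / 0.532475 = 84.9225 / 0.532475 ≈ 159.49.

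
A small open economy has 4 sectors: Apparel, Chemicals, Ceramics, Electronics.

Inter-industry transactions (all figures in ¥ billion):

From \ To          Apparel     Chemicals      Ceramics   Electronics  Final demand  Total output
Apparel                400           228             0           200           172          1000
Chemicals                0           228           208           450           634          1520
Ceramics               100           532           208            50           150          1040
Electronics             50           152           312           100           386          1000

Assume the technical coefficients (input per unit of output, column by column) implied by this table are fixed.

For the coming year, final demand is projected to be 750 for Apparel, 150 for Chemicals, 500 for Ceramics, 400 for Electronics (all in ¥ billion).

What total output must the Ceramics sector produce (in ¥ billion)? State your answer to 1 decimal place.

Technical coefficients a_ij = z_ij / X_j:
  a_11 = 400/1000 = 0.40, a_21 = 0/1000 = 0.00, a_31 = 100/1000 = 0.10, a_41 = 50/1000 = 0.05
  a_12 = 228/1520 = 0.15, a_22 = 228/1520 = 0.15, a_32 = 532/1520 = 0.35, a_42 = 152/1520 = 0.10
  a_13 = 0/1040 = 0.00, a_23 = 208/1040 = 0.20, a_33 = 208/1040 = 0.20, a_43 = 312/1040 = 0.30
  a_14 = 200/1000 = 0.20, a_24 = 450/1000 = 0.45, a_34 = 50/1000 = 0.05, a_44 = 100/1000 = 0.10
I − A =
  [   0.60    -0.15     0.00    -0.20]
  [   0.00     0.85    -0.20    -0.45]
  [  -0.10    -0.35     0.80    -0.05]
  [  -0.05    -0.10    -0.30     0.90]
Compute the cofactors C_ij = (−1)^(i+j)·(3×3 minor ij) of I−A; the adjugate is their transpose:
adj(I−A) = Cᵀ =
  [ 0.452000   0.142750   0.102250   0.177500]
  [ 0.050000   0.409000   0.187000   0.226000]
  [ 0.082000   0.204375   0.420125   0.143750]
  [ 0.058000   0.121500   0.166500   0.363000]
det(I−A) = Σ_j (I−A)_1j·C_1j = (0.60)(0.452000) + (-0.15)(0.050000) + (0.00)(0.082000) + (-0.20)(0.058000) = 0.2521
(I − A)⁻¹ = adj(I−A) / det(I−A) ≈
  [   1.7929     0.5662     0.4056     0.7041]
  [   0.1983     1.6224     0.7418     0.8965]
  [   0.3253     0.8107     1.6665     0.5702]
  [   0.2301     0.4820     0.6605     1.4399]
x = (I − A)⁻¹ d = adj(I−A)·d / det(I−A), with det(I−A) = 0.2521:
  x_1 = (0.452000·750 + 0.142750·150 + 0.102250·500 + 0.177500·400) / 0.2521 = 482.5375 / 0.2521 ≈ 1914.1
  x_2 = (0.050000·750 + 0.409000·150 + 0.187000·500 + 0.226000·400) / 0.2521 = 282.75 / 0.2521 ≈ 1121.6
  x_3 = (0.082000·750 + 0.204375·150 + 0.420125·500 + 0.143750·400) / 0.2521 = 359.71875 / 0.2521 ≈ 1426.9
  x_4 = (0.058000·750 + 0.121500·150 + 0.166500·500 + 0.363000·400) / 0.2521 = 290.175 / 0.2521 ≈ 1151.0

x_3 = 1426.9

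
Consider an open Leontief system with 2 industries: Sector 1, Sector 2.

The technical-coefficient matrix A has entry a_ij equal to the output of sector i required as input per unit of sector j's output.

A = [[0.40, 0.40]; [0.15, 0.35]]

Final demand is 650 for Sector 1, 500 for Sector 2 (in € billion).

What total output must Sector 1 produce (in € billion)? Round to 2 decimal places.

I − A =
  [   0.60    -0.40]
  [  -0.15     0.65]
det(I−A) = (0.60)(0.65) − (-0.40)(-0.15) = 0.3300
adj(I−A) = [[0.65, 0.40], [0.15, 0.60]]
(I − A)⁻¹ = adj(I−A) / det(I−A) ≈
  [   1.9697     1.2121]
  [   0.4545     1.8182]
x = (I − A)⁻¹ d = adj(I−A)·d / det(I−A), with det(I−A) = 0.3300:
  x_1 = (0.65·650 + 0.40·500) / 0.3300 = 622.50 / 0.3300 ≈ 1886.36
  x_2 = (0.15·650 + 0.60·500) / 0.3300 = 397.50 / 0.3300 ≈ 1204.55

x_1 = 1886.36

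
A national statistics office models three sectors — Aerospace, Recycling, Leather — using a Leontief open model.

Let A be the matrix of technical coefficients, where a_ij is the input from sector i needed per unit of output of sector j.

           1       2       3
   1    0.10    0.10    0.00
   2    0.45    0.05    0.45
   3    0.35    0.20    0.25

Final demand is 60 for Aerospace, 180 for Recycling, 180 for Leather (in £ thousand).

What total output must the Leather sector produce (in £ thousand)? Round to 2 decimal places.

I − A =
  [   0.90    -0.10     0.00]
  [  -0.45     0.95    -0.45]
  [  -0.35    -0.20     0.75]
Cofactors of I−A, C_ij = (−1)^(i+j)·(minor ij) (rows/columns in the sector order above):
  C_11 = (0.95)(0.75) − (-0.45)(-0.20) = 0.6225
  C_12 = −[(-0.45)(0.75) − (-0.45)(-0.35)] = 0.4950
  C_13 = (-0.45)(-0.20) − (0.95)(-0.35) = 0.4225
  C_21 = −[(-0.10)(0.75) − (0.00)(-0.20)] = 0.0750
  C_22 = (0.90)(0.75) − (0.00)(-0.35) = 0.6750
  C_23 = −[(0.90)(-0.20) − (-0.10)(-0.35)] = 0.2150
  C_31 = (-0.10)(-0.45) − (0.00)(0.95) = 0.0450
  C_32 = −[(0.90)(-0.45) − (0.00)(-0.45)] = 0.4050
  C_33 = (0.90)(0.95) − (-0.10)(-0.45) = 0.8100
det(I−A) = Σ_j (I−A)_1j·C_1j = (0.90)(0.6225) + (-0.10)(0.4950) + (0.00)(0.4225) = 0.51075
adj(I−A) = Cᵀ =
  [ 0.6225   0.0750   0.0450]
  [ 0.4950   0.6750   0.4050]
  [ 0.4225   0.2150   0.8100]
(I − A)⁻¹ = adj(I−A) / det(I−A) ≈
  [   1.2188     0.1468     0.0881]
  [   0.9692     1.3216     0.7930]
  [   0.8272     0.4209     1.5859]
x = (I − A)⁻¹ d = adj(I−A)·d / det(I−A), with det(I−A) = 0.51075:
  x_1 = (0.6225·60 + 0.0750·180 + 0.0450·180) / 0.51075 = 58.95 / 0.51075 ≈ 115.42
  x_2 = (0.4950·60 + 0.6750·180 + 0.4050·180) / 0.51075 = 224.10 / 0.51075 ≈ 438.77
  x_3 = (0.4225·60 + 0.2150·180 + 0.8100·180) / 0.51075 = 209.85 / 0.51075 ≈ 410.87

x_3 = 410.87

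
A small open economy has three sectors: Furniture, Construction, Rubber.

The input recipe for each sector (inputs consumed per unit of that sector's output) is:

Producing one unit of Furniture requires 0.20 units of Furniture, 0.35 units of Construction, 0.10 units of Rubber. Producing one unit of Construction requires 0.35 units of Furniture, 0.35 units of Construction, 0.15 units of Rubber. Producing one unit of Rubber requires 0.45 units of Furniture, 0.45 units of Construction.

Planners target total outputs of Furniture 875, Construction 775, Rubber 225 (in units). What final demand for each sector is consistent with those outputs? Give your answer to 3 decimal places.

I − A =
  [   0.80    -0.35    -0.45]
  [  -0.35     0.65    -0.45]
  [  -0.10    -0.15     1.00]
d = (I − A) x:
  d_F = (+0.80)·875 + (-0.35)·775 + (-0.45)·225 = 327.500
  d_C = (-0.35)·875 + (+0.65)·775 + (-0.45)·225 = 96.250
  d_R = (-0.10)·875 + (-0.15)·775 + (+1.00)·225 = 21.250

d_F = 327.500, d_C = 96.250, d_R = 21.250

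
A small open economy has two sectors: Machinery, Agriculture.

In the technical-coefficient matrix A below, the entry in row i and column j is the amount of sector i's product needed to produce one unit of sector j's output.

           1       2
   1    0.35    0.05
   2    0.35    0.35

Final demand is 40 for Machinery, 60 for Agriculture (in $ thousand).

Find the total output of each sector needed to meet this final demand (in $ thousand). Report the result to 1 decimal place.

I − A =
  [   0.65    -0.05]
  [  -0.35     0.65]
det(I−A) = (0.65)(0.65) − (-0.05)(-0.35) = 0.4050
adj(I−A) = [[0.65, 0.05], [0.35, 0.65]]
(I − A)⁻¹ = adj(I−A) / det(I−A) ≈
  [   1.6049     0.1235]
  [   0.8642     1.6049]
x = (I − A)⁻¹ d = adj(I−A)·d / det(I−A), with det(I−A) = 0.4050:
  x_1 = (0.65·40 + 0.05·60) / 0.4050 = 29.00 / 0.4050 ≈ 71.6
  x_2 = (0.35·40 + 0.65·60) / 0.4050 = 53.00 / 0.4050 ≈ 130.9

x_1 = 71.6, x_2 = 130.9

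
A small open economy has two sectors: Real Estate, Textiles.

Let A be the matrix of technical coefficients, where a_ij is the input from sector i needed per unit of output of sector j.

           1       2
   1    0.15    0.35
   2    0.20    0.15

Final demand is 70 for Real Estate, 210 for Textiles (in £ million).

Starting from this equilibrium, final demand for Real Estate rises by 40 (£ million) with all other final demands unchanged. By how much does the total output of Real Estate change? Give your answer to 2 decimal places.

I − A =
  [   0.85    -0.35]
  [  -0.20     0.85]
det(I−A) = (0.85)(0.85) − (-0.35)(-0.20) = 0.6525
adj(I−A) = [[0.85, 0.35], [0.20, 0.85]]
(I − A)⁻¹ = adj(I−A) / det(I−A) ≈
  [   1.3027     0.5364]
  [   0.3065     1.3027]
Δx = (I − A)⁻¹ Δd with Δd having +40 in the Real Estate component and 0 elsewhere.
So Δx_1 = L_11 · (+40), where L_11 = adj(I−A)_11 / det(I−A) = 0.85 / 0.6525.
Δx_1 = 0.85 × (+40) / 0.6525 = 34.00 / 0.6525 ≈ 52.11.

Δx_1 = 52.11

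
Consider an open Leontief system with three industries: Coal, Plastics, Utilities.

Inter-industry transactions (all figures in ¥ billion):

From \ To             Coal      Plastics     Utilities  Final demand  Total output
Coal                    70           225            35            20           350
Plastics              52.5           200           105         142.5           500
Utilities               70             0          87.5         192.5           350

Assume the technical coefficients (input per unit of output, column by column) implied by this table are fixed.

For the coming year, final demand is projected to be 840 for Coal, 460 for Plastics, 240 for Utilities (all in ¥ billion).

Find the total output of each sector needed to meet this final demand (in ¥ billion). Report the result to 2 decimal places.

Technical coefficients a_ij = z_ij / X_j:
  a_11 = 70/350 = 0.20, a_21 = 52.5/350 = 0.15, a_31 = 70/350 = 0.20
  a_12 = 225/500 = 0.45, a_22 = 200/500 = 0.40, a_32 = 0/500 = 0.00
  a_13 = 35/350 = 0.10, a_23 = 105/350 = 0.30, a_33 = 87.5/350 = 0.25
I − A =
  [   0.80    -0.45    -0.10]
  [  -0.15     0.60    -0.30]
  [  -0.20     0.00     0.75]
Cofactors of I−A, C_ij = (−1)^(i+j)·(minor ij) (rows/columns in the sector order above):
  C_11 = (0.60)(0.75) − (-0.30)(0.00) = 0.4500
  C_12 = −[(-0.15)(0.75) − (-0.30)(-0.20)] = 0.1725
  C_13 = (-0.15)(0.00) − (0.60)(-0.20) = 0.1200
  C_21 = −[(-0.45)(0.75) − (-0.10)(0.00)] = 0.3375
  C_22 = (0.80)(0.75) − (-0.10)(-0.20) = 0.5800
  C_23 = −[(0.80)(0.00) − (-0.45)(-0.20)] = 0.0900
  C_31 = (-0.45)(-0.30) − (-0.10)(0.60) = 0.1950
  C_32 = −[(0.80)(-0.30) − (-0.10)(-0.15)] = 0.2550
  C_33 = (0.80)(0.60) − (-0.45)(-0.15) = 0.4125
det(I−A) = Σ_j (I−A)_1j·C_1j = (0.80)(0.4500) + (-0.45)(0.1725) + (-0.10)(0.1200) = 0.270375
adj(I−A) = Cᵀ =
  [ 0.4500   0.3375   0.1950]
  [ 0.1725   0.5800   0.2550]
  [ 0.1200   0.0900   0.4125]
(I − A)⁻¹ = adj(I−A) / det(I−A) ≈
  [   1.6644     1.2483     0.7212]
  [   0.6380     2.1452     0.9431]
  [   0.4438     0.3329     1.5257]
x = (I − A)⁻¹ d = adj(I−A)·d / det(I−A), with det(I−A) = 0.270375:
  x_1 = (0.4500·840 + 0.3375·460 + 0.1950·240) / 0.270375 = 580.05 / 0.270375 ≈ 2145.35
  x_2 = (0.1725·840 + 0.5800·460 + 0.2550·240) / 0.270375 = 472.90 / 0.270375 ≈ 1749.05
  x_3 = (0.1200·840 + 0.0900·460 + 0.4125·240) / 0.270375 = 241.20 / 0.270375 ≈ 892.09

x_1 = 2145.35, x_2 = 1749.05, x_3 = 892.09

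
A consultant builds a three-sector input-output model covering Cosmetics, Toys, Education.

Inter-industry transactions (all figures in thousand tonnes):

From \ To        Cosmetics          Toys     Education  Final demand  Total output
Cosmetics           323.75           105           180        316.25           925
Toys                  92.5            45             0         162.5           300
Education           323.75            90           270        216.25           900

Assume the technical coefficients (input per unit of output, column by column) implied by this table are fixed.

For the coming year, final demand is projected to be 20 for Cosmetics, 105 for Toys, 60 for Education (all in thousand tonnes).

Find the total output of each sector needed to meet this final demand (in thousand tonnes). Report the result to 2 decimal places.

Technical coefficients a_ij = z_ij / X_j:
  a_CC = 323.75/925 = 0.35, a_TC = 92.5/925 = 0.10, a_EC = 323.75/925 = 0.35
  a_CT = 105/300 = 0.35, a_TT = 45/300 = 0.15, a_ET = 90/300 = 0.30
  a_CE = 180/900 = 0.20, a_TE = 0/900 = 0.00, a_EE = 270/900 = 0.30
I − A =
  [   0.65    -0.35    -0.20]
  [  -0.10     0.85     0.00]
  [  -0.35    -0.30     0.70]
Cofactors of I−A, C_ij = (−1)^(i+j)·(minor ij) (rows/columns in the sector order above):
  C_11 = (0.85)(0.70) − (0.00)(-0.30) = 0.5950
  C_12 = −[(-0.10)(0.70) − (0.00)(-0.35)] = 0.0700
  C_13 = (-0.10)(-0.30) − (0.85)(-0.35) = 0.3275
  C_21 = −[(-0.35)(0.70) − (-0.20)(-0.30)] = 0.3050
  C_22 = (0.65)(0.70) − (-0.20)(-0.35) = 0.3850
  C_23 = −[(0.65)(-0.30) − (-0.35)(-0.35)] = 0.3175
  C_31 = (-0.35)(0.00) − (-0.20)(0.85) = 0.1700
  C_32 = −[(0.65)(0.00) − (-0.20)(-0.10)] = 0.0200
  C_33 = (0.65)(0.85) − (-0.35)(-0.10) = 0.5175
det(I−A) = Σ_j (I−A)_1j·C_1j = (0.65)(0.5950) + (-0.35)(0.0700) + (-0.20)(0.3275) = 0.29675
adj(I−A) = Cᵀ =
  [ 0.5950   0.3050   0.1700]
  [ 0.0700   0.3850   0.0200]
  [ 0.3275   0.3175   0.5175]
(I − A)⁻¹ = adj(I−A) / det(I−A) ≈
  [   2.0051     1.0278     0.5729]
  [   0.2359     1.2974     0.0674]
  [   1.1036     1.0699     1.7439]
x = (I − A)⁻¹ d = adj(I−A)·d / det(I−A), with det(I−A) = 0.29675:
  x_C = (0.5950·20 + 0.3050·105 + 0.1700·60) / 0.29675 = 54.125 / 0.29675 ≈ 182.39
  x_T = (0.0700·20 + 0.3850·105 + 0.0200·60) / 0.29675 = 43.025 / 0.29675 ≈ 144.99
  x_E = (0.3275·20 + 0.3175·105 + 0.5175·60) / 0.29675 = 70.9375 / 0.29675 ≈ 239.05

x_C = 182.39, x_T = 144.99, x_E = 239.05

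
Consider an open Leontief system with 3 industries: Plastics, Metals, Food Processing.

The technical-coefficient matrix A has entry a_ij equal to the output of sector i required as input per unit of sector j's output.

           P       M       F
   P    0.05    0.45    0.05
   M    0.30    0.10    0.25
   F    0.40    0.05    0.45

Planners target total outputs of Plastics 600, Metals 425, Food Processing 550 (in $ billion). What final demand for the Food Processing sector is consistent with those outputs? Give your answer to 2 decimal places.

I − A =
  [   0.95    -0.45    -0.05]
  [  -0.30     0.90    -0.25]
  [  -0.40    -0.05     0.55]
d = (I − A) x:
  d_P = (+0.95)·600 + (-0.45)·425 + (-0.05)·550 = 351.25
  d_M = (-0.30)·600 + (+0.90)·425 + (-0.25)·550 = 65.00
  d_F = (-0.40)·600 + (-0.05)·425 + (+0.55)·550 = 41.25

d_F = 41.25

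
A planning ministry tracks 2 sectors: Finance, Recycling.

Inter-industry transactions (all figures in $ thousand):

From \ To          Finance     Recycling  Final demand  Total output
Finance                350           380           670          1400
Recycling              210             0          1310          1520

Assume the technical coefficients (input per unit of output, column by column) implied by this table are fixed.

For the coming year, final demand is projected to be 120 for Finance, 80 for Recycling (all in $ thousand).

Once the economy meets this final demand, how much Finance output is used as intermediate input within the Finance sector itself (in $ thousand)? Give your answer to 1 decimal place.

Technical coefficients a_ij = z_ij / X_j:
  a_11 = 350/1400 = 0.25, a_21 = 210/1400 = 0.15
  a_12 = 380/1520 = 0.25, a_22 = 0/1520 = 0.00
I − A =
  [   0.75    -0.25]
  [  -0.15     1.00]
det(I−A) = (0.75)(1.00) − (-0.25)(-0.15) = 0.7125
adj(I−A) = [[1.00, 0.25], [0.15, 0.75]]
(I − A)⁻¹ = adj(I−A) / det(I−A) ≈
  [   1.4035     0.3509]
  [   0.2105     1.0526]
First solve x = (I − A)⁻¹ d = adj(I−A)·d / det(I−A); in particular x_1 = (1.00·120 + 0.25·80) / 0.7125 = 140.00 / 0.7125 ≈ 196.491.
Intermediate flow from 1 to 1: z_11 = a_11 · x_1 = 0.25 × 140.00 / 0.7125 = 35.00 / 0.7125 ≈ 49.1.

z_11 = 49.1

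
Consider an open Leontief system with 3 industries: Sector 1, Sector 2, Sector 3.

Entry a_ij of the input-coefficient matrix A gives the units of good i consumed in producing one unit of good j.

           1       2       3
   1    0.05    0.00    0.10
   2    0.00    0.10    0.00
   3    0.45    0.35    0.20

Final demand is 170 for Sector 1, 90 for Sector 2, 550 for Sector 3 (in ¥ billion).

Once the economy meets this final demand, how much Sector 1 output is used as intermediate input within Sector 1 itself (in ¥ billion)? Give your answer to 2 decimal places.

z_11 = 13.60

I − A =
  [   0.95     0.00    -0.10]
  [   0.00     0.90     0.00]
  [  -0.45    -0.35     0.80]
Cofactors of I−A, C_ij = (−1)^(i+j)·(minor ij) (rows/columns in the sector order above):
  C_11 = (0.90)(0.80) − (0.00)(-0.35) = 0.7200
  C_12 = −[(0.00)(0.80) − (0.00)(-0.45)] = 0.0000
  C_13 = (0.00)(-0.35) − (0.90)(-0.45) = 0.4050
  C_21 = −[(0.00)(0.80) − (-0.10)(-0.35)] = 0.0350
  C_22 = (0.95)(0.80) − (-0.10)(-0.45) = 0.7150
  C_23 = −[(0.95)(-0.35) − (0.00)(-0.45)] = 0.3325
  C_31 = (0.00)(0.00) − (-0.10)(0.90) = 0.0900
  C_32 = −[(0.95)(0.00) − (-0.10)(0.00)] = 0.0000
  C_33 = (0.95)(0.90) − (0.00)(0.00) = 0.8550
det(I−A) = Σ_j (I−A)_1j·C_1j = (0.95)(0.7200) + (0.00)(0.0000) + (-0.10)(0.4050) = 0.6435
adj(I−A) = Cᵀ =
  [ 0.7200   0.0350   0.0900]
  [ 0.0000   0.7150   0.0000]
  [ 0.4050   0.3325   0.8550]
(I − A)⁻¹ = adj(I−A) / det(I−A) ≈
  [   1.1189     0.0544     0.1399]
  [   0.0000     1.1111     0.0000]
  [   0.6294     0.5167     1.3287]
First solve x = (I − A)⁻¹ d = adj(I−A)·d / det(I−A); in particular x_1 = (0.7200·170 + 0.0350·90 + 0.0900·550) / 0.6435 = 175.05 / 0.6435 ≈ 272.0280.
Intermediate flow from 1 to 1: z_11 = a_11 · x_1 = 0.05 × 175.05 / 0.6435 = 8.7525 / 0.6435 ≈ 13.60.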